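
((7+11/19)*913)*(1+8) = 1183248/19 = 62276.21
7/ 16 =0.44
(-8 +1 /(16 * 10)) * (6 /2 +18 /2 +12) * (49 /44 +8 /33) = -228941 /880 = -260.16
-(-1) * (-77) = -77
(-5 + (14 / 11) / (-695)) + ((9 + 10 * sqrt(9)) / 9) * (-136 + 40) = -3218559 / 7645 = -421.00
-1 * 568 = -568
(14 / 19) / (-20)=-7 / 190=-0.04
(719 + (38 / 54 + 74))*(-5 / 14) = -53575 / 189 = -283.47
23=23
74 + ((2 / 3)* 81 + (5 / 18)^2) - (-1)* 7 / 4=10516 / 81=129.83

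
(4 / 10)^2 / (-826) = -0.00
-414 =-414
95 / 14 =6.79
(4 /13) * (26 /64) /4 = 1 /32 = 0.03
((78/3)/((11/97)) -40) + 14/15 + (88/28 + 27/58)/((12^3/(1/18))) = 190.21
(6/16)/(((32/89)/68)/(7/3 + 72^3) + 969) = 1694183263/4377769551656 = 0.00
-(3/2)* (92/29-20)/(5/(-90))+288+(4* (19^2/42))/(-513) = -2736310/16443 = -166.41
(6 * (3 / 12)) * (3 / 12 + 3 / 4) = 3 / 2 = 1.50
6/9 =2/3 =0.67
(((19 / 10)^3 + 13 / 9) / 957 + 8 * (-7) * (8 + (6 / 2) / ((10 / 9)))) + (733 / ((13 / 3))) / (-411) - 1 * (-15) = -8967663935689 / 15339753000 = -584.60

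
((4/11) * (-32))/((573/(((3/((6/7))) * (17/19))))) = -7616/119757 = -0.06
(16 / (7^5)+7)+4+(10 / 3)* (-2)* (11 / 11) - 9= -235250 / 50421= -4.67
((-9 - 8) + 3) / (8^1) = -7 / 4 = -1.75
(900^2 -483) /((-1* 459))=-269839 /153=-1763.65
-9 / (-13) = 9 / 13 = 0.69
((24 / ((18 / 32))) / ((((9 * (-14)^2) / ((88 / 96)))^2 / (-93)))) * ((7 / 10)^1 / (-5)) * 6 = 3751 / 4167450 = 0.00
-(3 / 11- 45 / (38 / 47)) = 23151 / 418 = 55.39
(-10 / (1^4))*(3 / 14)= -15 / 7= -2.14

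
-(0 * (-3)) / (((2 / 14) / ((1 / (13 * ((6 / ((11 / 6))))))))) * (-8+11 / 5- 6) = 0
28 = 28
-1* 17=-17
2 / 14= 1 / 7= 0.14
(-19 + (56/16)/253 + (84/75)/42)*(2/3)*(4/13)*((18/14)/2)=-1439026/575575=-2.50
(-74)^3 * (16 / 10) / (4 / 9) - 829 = -7298177 / 5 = -1459635.40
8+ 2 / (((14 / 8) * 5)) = 288 / 35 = 8.23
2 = 2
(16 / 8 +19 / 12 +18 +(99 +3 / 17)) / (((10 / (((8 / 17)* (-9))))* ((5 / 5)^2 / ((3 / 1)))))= -44343 / 289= -153.44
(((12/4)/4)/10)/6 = 1/80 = 0.01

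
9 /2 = 4.50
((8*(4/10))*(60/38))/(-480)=-1/95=-0.01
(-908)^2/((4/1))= 206116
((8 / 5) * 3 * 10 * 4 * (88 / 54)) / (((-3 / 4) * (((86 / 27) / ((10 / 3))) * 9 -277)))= 2560 / 1647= 1.55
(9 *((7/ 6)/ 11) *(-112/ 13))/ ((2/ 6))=-3528/ 143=-24.67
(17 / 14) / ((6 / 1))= 0.20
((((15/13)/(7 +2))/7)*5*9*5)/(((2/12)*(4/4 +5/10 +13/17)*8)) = 19125/14014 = 1.36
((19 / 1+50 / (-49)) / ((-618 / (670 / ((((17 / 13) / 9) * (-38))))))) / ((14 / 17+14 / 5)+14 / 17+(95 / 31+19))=594697025 / 4465928796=0.13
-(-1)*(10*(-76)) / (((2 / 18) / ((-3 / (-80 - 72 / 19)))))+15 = -45750 / 199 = -229.90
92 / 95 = 0.97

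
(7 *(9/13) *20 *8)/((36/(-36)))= -10080/13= -775.38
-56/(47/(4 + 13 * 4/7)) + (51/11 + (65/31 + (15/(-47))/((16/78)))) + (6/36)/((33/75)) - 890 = -345437347/384648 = -898.06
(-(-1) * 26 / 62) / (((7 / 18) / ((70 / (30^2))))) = 13 / 155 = 0.08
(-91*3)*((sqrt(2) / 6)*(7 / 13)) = -49*sqrt(2) / 2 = -34.65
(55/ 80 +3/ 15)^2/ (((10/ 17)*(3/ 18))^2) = 13111641/ 160000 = 81.95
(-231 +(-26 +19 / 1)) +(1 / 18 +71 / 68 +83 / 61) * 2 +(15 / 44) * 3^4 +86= -49058831 / 410652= -119.47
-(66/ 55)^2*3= -108/ 25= -4.32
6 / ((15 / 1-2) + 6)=6 / 19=0.32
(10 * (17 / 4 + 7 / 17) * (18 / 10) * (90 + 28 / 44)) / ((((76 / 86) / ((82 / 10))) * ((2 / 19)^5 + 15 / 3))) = 653527167374043 / 46303170980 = 14114.09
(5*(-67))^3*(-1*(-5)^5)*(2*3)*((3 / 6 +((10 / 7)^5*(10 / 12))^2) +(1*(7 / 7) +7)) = -19763267502809769921875 / 847425747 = -23321532975336.62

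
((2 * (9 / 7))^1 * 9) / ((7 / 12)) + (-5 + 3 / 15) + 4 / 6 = 26122 / 735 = 35.54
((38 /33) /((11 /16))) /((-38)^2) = 8 /6897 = 0.00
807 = 807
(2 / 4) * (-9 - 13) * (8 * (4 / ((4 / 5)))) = -440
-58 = -58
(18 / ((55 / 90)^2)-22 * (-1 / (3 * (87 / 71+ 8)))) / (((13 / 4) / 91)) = 326168696 / 237765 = 1371.81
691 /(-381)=-1.81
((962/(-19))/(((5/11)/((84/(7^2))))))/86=-63492/28595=-2.22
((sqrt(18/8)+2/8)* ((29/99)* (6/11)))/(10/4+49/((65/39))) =35/3993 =0.01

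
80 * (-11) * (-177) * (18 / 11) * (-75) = -19116000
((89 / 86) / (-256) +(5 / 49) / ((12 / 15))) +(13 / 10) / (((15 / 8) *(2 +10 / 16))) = 94089367 / 242726400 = 0.39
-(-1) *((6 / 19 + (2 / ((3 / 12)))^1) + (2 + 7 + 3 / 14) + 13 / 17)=82729 / 4522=18.29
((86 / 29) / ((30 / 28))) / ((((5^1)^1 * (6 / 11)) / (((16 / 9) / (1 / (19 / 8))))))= 251636 / 58725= 4.28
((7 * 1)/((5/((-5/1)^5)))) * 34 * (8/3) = -1190000/3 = -396666.67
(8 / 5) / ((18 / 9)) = 4 / 5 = 0.80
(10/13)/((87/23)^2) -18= -1765856/98397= -17.95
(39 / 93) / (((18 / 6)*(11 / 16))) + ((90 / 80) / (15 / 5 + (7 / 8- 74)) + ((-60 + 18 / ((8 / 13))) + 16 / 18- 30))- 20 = -16627291 / 208692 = -79.67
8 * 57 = 456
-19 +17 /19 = -344 /19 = -18.11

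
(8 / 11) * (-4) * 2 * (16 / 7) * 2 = -2048 / 77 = -26.60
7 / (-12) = -7 / 12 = -0.58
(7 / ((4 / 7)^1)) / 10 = 49 / 40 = 1.22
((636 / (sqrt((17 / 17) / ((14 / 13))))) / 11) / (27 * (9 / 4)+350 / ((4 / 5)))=2544 * sqrt(182) / 284999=0.12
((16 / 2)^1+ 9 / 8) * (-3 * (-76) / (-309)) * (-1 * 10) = 6935 / 103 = 67.33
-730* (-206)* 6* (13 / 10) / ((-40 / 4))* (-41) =24045762 / 5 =4809152.40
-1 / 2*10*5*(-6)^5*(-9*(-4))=6998400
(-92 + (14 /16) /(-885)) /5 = -651367 /35400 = -18.40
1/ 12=0.08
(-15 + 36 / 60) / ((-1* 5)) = 72 / 25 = 2.88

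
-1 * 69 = -69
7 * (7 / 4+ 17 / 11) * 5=5075 / 44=115.34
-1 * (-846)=846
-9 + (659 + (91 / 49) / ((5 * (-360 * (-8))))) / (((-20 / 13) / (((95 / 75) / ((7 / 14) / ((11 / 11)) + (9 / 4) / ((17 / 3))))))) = -283078307387 / 461160000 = -613.84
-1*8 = -8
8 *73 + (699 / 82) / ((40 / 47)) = 1948373 / 3280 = 594.02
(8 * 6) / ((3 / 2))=32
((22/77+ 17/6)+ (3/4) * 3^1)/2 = 451/168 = 2.68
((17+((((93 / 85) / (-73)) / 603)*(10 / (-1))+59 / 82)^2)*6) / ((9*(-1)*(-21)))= 7329076949820757 / 13178741408350686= 0.56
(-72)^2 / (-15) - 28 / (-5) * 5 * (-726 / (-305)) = -17016 / 61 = -278.95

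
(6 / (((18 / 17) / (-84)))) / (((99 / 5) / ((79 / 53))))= -35.83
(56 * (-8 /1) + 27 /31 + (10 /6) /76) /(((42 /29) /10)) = -3087.17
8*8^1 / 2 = 32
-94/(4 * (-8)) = 47/16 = 2.94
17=17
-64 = -64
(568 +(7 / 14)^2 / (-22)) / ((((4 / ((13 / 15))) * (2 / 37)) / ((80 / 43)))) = 8013941 / 1892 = 4235.70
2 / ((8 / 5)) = 5 / 4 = 1.25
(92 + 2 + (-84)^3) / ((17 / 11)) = -383453.53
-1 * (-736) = 736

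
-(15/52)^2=-0.08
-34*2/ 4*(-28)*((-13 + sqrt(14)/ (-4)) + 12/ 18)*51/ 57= -299404/ 57 - 2023*sqrt(14)/ 19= -5651.09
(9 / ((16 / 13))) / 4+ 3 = 309 / 64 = 4.83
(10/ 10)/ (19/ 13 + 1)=13/ 32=0.41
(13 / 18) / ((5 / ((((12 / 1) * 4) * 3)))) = 104 / 5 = 20.80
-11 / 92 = -0.12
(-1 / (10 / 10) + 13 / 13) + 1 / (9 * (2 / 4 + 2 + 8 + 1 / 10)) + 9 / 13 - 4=-20446 / 6201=-3.30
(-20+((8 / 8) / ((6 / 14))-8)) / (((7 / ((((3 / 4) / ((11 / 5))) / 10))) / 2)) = -1 / 4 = -0.25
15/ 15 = 1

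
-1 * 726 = -726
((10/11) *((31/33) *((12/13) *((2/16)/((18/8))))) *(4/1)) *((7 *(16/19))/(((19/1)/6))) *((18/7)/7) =476160/3974971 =0.12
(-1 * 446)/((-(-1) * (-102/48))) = 3568/17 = 209.88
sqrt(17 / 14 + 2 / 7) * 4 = 2 * sqrt(6) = 4.90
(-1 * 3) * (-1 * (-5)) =-15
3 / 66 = 1 / 22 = 0.05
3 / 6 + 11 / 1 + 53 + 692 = 1513 / 2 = 756.50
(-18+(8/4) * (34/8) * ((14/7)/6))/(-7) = 13/6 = 2.17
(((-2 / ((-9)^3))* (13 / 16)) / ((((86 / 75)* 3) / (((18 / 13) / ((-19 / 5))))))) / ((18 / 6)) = -125 / 1588248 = -0.00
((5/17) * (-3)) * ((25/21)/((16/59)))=-7375/1904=-3.87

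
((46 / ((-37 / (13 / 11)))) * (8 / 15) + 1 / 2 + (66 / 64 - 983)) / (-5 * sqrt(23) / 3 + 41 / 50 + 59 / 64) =16044158931030 / 570652127353 + 15351425840000 * sqrt(23) / 570652127353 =157.13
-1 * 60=-60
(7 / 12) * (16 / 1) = 28 / 3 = 9.33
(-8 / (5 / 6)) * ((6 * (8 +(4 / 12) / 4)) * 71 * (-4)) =661152 / 5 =132230.40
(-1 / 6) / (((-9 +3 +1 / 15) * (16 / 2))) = 5 / 1424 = 0.00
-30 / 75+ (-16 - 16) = -162 / 5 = -32.40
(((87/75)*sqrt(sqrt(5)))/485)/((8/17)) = 493*5^(1/4)/97000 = 0.01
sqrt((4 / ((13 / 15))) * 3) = 6 * sqrt(65) / 13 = 3.72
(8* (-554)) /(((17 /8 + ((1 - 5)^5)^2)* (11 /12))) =-425472 /92274875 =-0.00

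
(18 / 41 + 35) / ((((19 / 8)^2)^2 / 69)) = 410652672 / 5343161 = 76.86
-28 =-28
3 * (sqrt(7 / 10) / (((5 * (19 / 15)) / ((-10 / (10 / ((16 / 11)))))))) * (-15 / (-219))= -72 * sqrt(70) / 15257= -0.04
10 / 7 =1.43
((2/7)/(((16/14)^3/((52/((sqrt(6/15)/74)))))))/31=23569 * sqrt(10)/1984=37.57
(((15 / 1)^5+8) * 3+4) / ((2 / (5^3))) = 142384562.50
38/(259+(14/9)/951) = 325242/2216795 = 0.15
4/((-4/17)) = -17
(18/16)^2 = 81/64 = 1.27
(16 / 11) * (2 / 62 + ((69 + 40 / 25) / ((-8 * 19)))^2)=0.36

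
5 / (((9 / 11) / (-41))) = -2255 / 9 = -250.56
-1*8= -8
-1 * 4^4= -256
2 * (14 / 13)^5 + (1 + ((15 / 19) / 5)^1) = 28605758 / 7054567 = 4.05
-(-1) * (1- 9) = -8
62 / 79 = 0.78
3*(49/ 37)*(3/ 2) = 441/ 74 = 5.96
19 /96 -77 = -7373 /96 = -76.80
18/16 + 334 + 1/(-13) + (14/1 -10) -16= 33597/104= 323.05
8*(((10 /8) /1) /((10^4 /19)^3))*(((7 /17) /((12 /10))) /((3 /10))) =48013 /612000000000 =0.00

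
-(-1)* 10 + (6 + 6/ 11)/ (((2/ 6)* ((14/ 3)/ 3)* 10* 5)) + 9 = 37061/ 1925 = 19.25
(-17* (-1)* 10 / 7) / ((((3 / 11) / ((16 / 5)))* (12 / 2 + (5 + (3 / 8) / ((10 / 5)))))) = 95744 / 3759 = 25.47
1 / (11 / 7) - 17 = -180 / 11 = -16.36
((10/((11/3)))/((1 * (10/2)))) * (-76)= -456/11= -41.45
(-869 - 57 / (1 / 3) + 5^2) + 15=-1000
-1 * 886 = -886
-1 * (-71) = 71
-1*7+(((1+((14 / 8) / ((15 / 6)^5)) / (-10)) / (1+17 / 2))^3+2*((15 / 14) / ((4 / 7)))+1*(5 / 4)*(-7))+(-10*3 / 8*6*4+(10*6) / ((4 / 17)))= 4003276661182496259 / 26165008544921875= 153.00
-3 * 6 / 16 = -9 / 8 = -1.12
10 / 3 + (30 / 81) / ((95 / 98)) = 3.72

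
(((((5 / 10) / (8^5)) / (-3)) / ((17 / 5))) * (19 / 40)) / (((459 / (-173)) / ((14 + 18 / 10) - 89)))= -200507 / 10227548160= -0.00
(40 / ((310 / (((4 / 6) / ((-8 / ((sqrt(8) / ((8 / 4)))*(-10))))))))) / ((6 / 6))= 10*sqrt(2) / 93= 0.15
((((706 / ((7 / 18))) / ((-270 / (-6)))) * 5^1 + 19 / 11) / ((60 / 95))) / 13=22895 / 924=24.78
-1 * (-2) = 2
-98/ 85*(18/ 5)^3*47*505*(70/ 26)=-18991569744/ 5525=-3437388.19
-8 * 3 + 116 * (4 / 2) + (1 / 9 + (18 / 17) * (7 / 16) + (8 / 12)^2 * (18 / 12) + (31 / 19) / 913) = 4442795461 / 21232728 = 209.24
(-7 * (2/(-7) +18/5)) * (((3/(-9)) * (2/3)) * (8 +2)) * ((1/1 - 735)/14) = -170288/63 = -2702.98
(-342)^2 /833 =116964 /833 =140.41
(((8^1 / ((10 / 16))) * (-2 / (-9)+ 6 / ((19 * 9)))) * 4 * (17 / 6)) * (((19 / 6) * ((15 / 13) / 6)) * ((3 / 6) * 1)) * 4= 45.46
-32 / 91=-0.35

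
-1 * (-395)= 395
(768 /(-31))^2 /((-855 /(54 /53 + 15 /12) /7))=-55164928 /4838635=-11.40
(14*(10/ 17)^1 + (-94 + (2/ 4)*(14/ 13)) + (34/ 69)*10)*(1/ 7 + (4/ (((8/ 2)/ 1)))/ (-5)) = 69970/ 15249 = 4.59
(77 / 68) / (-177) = -0.01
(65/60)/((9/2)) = 13/54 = 0.24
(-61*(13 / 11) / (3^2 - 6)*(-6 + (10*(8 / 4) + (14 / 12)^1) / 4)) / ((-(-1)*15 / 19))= 256139 / 11880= 21.56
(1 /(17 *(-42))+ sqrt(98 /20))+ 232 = 7 *sqrt(10) /10+ 165647 /714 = 234.21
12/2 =6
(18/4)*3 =27/2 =13.50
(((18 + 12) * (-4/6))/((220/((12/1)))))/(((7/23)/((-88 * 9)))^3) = 6593979820032/343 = 19224430962.19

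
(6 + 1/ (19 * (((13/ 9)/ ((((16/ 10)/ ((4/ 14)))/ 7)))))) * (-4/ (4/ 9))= -67014/ 1235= -54.26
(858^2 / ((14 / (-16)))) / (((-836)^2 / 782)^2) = -1.05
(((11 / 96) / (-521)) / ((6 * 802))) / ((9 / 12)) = -11 / 180507744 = -0.00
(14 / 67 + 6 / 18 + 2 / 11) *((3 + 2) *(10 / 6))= 40025 / 6633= 6.03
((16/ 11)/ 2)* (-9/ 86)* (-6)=216/ 473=0.46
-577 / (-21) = 577 / 21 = 27.48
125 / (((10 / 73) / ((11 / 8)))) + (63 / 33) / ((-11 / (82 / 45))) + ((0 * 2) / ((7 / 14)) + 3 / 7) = 255075707 / 203280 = 1254.80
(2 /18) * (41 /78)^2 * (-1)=-1681 /54756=-0.03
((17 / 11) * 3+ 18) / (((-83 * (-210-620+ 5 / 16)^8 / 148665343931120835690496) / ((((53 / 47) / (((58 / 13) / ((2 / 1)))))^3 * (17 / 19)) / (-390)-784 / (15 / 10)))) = 94.37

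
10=10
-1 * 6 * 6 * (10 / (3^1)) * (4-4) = 0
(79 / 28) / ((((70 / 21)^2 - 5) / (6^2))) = 16.62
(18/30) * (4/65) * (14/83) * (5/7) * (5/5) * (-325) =-120/83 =-1.45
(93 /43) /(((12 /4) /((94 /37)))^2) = 273916 /176601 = 1.55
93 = 93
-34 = -34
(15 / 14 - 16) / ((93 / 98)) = -15.73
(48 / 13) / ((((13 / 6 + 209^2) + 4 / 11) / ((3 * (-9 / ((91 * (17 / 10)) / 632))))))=-540587520 / 57982285543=-0.01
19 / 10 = 1.90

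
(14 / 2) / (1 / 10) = 70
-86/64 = -43/32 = -1.34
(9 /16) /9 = 0.06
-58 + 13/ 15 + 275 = 3268/ 15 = 217.87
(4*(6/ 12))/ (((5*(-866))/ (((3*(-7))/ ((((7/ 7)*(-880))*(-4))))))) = 21/ 7620800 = 0.00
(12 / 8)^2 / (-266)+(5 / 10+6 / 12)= 1055 / 1064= 0.99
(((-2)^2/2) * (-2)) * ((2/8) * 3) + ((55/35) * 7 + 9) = 17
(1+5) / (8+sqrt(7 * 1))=16 / 19 - 2 * sqrt(7) / 19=0.56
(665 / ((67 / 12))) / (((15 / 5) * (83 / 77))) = 204820 / 5561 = 36.83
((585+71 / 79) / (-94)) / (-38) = 23143 / 141094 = 0.16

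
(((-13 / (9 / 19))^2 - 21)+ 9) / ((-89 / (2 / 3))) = -120074 / 21627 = -5.55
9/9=1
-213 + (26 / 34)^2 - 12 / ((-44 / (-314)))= -947506 / 3179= -298.05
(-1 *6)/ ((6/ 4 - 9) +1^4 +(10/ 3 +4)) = -36/ 5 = -7.20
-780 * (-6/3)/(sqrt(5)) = 312 * sqrt(5) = 697.65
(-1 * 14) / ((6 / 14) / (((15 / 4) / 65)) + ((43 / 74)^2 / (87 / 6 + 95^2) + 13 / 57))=-276508686972 / 151224160361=-1.83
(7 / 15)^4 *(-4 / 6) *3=-4802 / 50625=-0.09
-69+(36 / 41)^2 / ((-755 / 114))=-87719439 / 1269155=-69.12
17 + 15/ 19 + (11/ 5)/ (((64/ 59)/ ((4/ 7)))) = 201611/ 10640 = 18.95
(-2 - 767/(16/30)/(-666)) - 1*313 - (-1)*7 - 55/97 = -52785461/172272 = -306.41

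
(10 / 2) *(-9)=-45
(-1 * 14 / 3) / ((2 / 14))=-98 / 3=-32.67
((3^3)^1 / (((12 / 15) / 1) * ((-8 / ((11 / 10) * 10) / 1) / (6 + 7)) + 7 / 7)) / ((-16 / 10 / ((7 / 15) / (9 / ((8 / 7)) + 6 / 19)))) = -57057 / 56689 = -1.01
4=4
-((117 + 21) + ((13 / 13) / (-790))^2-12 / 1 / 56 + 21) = -158.79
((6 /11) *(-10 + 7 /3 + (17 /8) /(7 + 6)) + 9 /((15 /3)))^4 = 1848505447074001 /66905856160000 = 27.63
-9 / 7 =-1.29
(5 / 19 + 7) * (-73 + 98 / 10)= -43608 / 95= -459.03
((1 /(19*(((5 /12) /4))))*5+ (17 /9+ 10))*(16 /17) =2320 /171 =13.57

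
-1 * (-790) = 790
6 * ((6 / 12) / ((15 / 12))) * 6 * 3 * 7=1512 / 5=302.40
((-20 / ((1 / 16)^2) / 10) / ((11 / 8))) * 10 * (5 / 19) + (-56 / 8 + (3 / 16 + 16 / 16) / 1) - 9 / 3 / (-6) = -3294565 / 3344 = -985.22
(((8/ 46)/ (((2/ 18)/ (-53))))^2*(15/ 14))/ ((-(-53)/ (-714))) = -52546320/ 529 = -99331.42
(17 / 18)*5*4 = 170 / 9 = 18.89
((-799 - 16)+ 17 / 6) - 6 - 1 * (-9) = -4855 / 6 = -809.17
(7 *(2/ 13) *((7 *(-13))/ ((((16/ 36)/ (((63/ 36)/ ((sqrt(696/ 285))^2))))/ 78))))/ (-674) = 11437335/ 625472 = 18.29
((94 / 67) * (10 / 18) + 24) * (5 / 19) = 6.52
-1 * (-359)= 359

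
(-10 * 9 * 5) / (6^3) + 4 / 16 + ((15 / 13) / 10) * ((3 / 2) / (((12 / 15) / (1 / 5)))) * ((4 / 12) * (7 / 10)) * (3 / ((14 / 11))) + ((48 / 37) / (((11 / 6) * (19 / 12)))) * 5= 0.43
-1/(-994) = 0.00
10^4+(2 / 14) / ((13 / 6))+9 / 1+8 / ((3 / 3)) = 911553 / 91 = 10017.07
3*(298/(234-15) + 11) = 37.08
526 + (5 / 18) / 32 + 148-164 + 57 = 326597 / 576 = 567.01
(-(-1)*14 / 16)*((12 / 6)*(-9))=-63 / 4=-15.75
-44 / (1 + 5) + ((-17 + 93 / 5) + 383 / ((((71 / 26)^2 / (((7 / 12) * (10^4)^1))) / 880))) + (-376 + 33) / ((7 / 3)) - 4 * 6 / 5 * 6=19935902273357 / 75615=263650099.50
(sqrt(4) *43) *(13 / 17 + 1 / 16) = 71.14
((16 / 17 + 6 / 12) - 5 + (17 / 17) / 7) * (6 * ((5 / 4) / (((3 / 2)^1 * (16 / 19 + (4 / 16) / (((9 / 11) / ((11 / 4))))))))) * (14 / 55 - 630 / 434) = 2269967544 / 186785137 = 12.15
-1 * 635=-635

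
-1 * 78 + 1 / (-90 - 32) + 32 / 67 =-633735 / 8174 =-77.53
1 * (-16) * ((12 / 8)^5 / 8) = -243 / 16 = -15.19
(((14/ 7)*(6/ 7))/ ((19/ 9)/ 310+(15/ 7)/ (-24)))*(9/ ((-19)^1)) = 1205280/ 122417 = 9.85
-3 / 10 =-0.30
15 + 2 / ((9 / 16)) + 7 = 230 / 9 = 25.56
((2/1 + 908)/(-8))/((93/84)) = -3185/31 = -102.74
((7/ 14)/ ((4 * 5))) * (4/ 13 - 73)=-189/ 104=-1.82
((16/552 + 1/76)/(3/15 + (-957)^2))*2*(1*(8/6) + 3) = 14365/36020349036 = 0.00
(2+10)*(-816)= -9792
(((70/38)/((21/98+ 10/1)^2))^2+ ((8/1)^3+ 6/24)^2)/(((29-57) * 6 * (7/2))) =-633775241004753961/1420197227537088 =-446.26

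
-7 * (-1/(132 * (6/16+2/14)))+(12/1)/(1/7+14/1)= 910/957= 0.95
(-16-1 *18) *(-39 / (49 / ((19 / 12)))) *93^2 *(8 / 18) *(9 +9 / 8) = 326854359 / 196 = 1667624.28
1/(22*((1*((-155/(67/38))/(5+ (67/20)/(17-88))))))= -471211/184003600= -0.00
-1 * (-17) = 17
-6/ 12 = -1/ 2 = -0.50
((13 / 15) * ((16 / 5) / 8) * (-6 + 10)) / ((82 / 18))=312 / 1025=0.30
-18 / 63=-0.29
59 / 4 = 14.75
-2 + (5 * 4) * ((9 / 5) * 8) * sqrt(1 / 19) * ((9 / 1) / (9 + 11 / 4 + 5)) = -2 + 10368 * sqrt(19) / 1273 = 33.50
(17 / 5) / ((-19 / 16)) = -272 / 95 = -2.86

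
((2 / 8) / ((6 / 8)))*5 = 5 / 3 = 1.67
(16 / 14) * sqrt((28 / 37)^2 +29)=8 * sqrt(40485) / 259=6.21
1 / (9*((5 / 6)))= 2 / 15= 0.13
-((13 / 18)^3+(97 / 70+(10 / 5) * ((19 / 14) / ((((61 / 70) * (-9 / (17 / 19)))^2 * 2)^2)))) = -307502149714134937 / 174464958710576520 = -1.76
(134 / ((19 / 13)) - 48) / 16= 415 / 152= 2.73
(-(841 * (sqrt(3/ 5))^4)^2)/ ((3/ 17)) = -324641979/ 625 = -519427.17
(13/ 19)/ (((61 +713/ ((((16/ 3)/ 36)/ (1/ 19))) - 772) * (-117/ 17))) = 68/ 313065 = 0.00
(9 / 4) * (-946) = -4257 / 2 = -2128.50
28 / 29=0.97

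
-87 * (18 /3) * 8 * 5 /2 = -10440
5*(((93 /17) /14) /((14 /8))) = 930 /833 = 1.12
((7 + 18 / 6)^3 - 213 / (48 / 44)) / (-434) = -1.85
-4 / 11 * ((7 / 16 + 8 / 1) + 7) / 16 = -247 / 704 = -0.35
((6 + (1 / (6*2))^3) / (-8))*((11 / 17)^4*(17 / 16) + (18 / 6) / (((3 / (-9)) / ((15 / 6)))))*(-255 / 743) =-90938151955 / 15831392256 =-5.74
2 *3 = 6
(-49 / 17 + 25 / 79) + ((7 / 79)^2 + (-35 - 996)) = -109657408 / 106097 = -1033.56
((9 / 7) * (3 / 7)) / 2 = 0.28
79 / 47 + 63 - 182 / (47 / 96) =-14432 / 47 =-307.06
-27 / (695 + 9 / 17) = -459 / 11824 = -0.04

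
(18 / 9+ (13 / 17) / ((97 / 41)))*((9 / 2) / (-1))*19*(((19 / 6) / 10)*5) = -4148973 / 13192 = -314.51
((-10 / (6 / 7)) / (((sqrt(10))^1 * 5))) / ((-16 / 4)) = 7 * sqrt(10) / 120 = 0.18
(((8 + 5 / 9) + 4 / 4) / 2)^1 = 4.78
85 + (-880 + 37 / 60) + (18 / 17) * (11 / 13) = -10521643 / 13260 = -793.49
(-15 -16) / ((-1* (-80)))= -31 / 80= -0.39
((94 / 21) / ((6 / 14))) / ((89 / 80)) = 7520 / 801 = 9.39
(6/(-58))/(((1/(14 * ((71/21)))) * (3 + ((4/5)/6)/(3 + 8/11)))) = -87330/54143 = -1.61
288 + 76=364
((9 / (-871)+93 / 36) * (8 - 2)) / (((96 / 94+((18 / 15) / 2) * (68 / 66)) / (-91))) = -856.90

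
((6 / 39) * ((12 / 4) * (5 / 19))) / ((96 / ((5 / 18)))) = 25 / 71136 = 0.00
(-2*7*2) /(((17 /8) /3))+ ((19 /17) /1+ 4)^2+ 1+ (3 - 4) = -3855 /289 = -13.34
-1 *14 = -14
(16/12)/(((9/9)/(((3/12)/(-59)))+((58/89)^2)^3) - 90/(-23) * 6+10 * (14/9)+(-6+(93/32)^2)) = -0.01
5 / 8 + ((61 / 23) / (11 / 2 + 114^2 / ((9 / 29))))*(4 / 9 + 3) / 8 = 86698487 / 138711528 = 0.63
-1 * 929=-929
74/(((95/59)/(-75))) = -65490/19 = -3446.84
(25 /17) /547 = 25 /9299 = 0.00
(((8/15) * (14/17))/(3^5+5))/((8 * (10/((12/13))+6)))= 7/532270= 0.00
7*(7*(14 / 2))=343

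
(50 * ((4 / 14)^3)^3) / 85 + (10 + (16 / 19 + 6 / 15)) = 732660575092 / 65171075305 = 11.24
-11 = -11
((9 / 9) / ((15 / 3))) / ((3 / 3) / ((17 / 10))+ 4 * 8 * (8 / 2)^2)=17 / 43570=0.00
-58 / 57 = -1.02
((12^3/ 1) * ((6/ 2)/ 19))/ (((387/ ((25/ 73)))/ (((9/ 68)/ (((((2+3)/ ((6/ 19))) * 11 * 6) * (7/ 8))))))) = 0.00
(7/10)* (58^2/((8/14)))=41209/10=4120.90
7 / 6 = 1.17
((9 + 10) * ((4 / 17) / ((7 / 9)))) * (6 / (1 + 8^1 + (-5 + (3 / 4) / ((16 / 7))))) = 262656 / 32963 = 7.97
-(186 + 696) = -882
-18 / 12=-3 / 2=-1.50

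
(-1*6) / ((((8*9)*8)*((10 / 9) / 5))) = -3 / 64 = -0.05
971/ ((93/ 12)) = 3884/ 31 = 125.29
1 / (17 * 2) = 1 / 34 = 0.03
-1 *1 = -1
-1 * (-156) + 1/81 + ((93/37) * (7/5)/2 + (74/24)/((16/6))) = 76209181/479520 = 158.93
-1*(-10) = 10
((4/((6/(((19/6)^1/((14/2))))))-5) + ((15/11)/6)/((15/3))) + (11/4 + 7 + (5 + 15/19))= 573371/52668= 10.89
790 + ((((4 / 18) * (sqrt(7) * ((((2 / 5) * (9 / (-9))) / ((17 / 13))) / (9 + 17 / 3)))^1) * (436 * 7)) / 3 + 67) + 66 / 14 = 6032 / 7-39676 * sqrt(7) / 8415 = 849.24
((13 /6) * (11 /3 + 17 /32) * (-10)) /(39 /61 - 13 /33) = -1352065 /3648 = -370.63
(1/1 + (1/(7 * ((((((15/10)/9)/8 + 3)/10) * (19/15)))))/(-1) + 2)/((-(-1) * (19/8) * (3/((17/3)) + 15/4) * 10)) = 0.03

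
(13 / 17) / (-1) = -13 / 17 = -0.76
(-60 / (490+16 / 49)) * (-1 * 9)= 13230 / 12013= 1.10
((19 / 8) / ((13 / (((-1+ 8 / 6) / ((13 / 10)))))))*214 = 10165 / 1014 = 10.02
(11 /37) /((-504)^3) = -11 /4736890368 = -0.00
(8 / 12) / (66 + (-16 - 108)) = -1 / 87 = -0.01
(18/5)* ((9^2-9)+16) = 1584/5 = 316.80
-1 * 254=-254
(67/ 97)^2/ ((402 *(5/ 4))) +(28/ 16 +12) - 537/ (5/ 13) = -780447787/ 564540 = -1382.45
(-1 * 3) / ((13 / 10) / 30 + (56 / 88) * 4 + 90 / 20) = -9900 / 23393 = -0.42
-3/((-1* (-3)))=-1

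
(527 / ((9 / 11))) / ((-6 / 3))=-5797 / 18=-322.06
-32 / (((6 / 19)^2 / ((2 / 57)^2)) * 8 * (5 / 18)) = -8 / 45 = -0.18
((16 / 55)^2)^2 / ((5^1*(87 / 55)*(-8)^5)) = -2 / 72373125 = -0.00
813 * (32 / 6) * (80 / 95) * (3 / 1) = 208128 / 19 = 10954.11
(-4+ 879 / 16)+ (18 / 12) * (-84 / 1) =-1201 / 16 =-75.06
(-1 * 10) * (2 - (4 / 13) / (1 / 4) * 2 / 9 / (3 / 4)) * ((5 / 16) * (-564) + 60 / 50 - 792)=616763 / 39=15814.44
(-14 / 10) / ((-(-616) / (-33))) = 3 / 40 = 0.08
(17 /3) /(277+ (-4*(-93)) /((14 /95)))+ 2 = 117773 /58827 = 2.00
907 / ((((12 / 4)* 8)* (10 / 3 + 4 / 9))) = 2721 / 272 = 10.00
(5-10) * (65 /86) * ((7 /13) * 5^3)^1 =-21875 /86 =-254.36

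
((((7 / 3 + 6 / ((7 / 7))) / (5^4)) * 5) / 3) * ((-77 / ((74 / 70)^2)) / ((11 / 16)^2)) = -439040 / 135531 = -3.24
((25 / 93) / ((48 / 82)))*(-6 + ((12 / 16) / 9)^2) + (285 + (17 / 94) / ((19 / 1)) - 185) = 27914540893 / 287017344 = 97.26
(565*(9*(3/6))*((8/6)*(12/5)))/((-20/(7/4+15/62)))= -251199/310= -810.32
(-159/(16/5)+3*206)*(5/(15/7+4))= 318255/688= 462.58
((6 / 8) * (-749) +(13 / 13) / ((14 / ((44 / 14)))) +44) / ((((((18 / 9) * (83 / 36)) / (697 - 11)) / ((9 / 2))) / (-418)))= 12020351805 / 83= 144823515.72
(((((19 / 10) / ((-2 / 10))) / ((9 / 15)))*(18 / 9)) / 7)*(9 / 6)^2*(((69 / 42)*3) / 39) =-1.29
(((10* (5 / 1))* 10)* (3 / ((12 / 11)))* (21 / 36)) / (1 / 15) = 48125 / 4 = 12031.25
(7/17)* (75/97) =525/1649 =0.32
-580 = -580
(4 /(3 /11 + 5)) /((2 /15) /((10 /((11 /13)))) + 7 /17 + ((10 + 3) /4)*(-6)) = -66300 /1667239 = -0.04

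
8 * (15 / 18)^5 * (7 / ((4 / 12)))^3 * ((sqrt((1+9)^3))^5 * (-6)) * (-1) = 5359375000000 * sqrt(10) / 3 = 5649277278321.64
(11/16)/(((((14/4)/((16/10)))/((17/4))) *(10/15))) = 561/280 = 2.00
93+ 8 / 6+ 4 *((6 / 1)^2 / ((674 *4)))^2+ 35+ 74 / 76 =1687076729 / 12946866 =130.31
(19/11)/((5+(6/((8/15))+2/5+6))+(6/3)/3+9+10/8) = 0.05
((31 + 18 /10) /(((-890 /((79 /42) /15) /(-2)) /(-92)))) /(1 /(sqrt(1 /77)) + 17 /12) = 40526368 /2522916375 - 9535616* sqrt(77) /840972125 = -0.08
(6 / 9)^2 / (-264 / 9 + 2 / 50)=-100 / 6591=-0.02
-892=-892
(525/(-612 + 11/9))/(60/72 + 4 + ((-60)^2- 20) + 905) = -28350/148083683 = -0.00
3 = 3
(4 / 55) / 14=2 / 385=0.01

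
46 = 46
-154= -154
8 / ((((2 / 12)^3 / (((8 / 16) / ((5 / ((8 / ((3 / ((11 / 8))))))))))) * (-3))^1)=-1056 / 5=-211.20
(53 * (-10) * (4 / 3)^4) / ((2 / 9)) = -67840 / 9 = -7537.78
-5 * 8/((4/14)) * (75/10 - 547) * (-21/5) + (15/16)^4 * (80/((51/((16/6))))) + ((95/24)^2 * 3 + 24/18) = -8282058721/26112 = -317174.43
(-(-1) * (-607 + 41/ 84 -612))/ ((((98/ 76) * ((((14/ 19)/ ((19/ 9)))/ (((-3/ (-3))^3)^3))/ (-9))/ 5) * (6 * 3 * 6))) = 3510264725/ 3111696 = 1128.09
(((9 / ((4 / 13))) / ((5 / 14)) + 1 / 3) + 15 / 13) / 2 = 32521 / 780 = 41.69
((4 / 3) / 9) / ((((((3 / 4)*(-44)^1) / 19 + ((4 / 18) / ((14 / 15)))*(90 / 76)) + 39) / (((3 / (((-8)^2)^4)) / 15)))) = 133 / 2827474698240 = 0.00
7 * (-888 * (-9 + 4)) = 31080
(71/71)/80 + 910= 910.01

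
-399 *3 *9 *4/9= -4788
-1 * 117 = -117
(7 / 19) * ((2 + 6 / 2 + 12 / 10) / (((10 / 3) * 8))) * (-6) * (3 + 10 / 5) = -1953 / 760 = -2.57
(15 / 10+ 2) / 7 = 1 / 2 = 0.50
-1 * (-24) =24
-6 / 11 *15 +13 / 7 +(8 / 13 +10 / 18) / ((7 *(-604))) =-4916689 / 777348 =-6.32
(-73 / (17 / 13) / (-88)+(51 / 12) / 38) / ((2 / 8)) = 10605 / 3553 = 2.98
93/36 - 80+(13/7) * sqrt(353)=-929/12+13 * sqrt(353)/7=-42.52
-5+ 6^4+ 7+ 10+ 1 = 1309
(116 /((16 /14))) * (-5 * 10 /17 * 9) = -45675 /17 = -2686.76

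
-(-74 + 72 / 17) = 1186 / 17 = 69.76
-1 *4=-4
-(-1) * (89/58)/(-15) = -89/870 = -0.10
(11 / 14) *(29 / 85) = 319 / 1190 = 0.27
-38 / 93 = -0.41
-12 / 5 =-2.40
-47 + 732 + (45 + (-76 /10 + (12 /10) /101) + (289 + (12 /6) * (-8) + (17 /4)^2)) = 8188873 /8080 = 1013.47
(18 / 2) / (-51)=-3 / 17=-0.18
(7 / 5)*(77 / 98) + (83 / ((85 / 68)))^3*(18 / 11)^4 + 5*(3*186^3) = 360980789886611 / 3660250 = 98621894.65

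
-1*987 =-987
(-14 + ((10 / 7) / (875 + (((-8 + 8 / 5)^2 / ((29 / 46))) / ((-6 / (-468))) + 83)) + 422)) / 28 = 6238452961 / 428128876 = 14.57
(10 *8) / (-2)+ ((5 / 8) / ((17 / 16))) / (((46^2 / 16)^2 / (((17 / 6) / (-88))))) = -369390130 / 9234753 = -40.00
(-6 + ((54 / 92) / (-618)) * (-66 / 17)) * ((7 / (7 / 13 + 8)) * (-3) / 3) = 4.92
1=1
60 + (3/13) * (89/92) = 72027/1196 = 60.22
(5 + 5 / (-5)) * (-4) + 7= -9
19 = 19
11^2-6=115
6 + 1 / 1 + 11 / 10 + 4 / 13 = 1093 / 130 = 8.41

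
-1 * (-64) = 64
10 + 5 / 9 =95 / 9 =10.56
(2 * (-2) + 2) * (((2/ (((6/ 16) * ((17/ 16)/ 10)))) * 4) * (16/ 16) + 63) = -26906/ 51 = -527.57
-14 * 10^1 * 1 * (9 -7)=-280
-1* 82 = -82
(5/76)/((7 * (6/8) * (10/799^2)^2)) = 51072160.00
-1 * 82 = -82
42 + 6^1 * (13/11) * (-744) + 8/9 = -518042/99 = -5232.75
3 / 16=0.19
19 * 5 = 95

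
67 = 67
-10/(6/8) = -40/3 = -13.33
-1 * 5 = -5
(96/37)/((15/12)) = 2.08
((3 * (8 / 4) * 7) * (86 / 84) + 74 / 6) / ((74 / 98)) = 8134 / 111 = 73.28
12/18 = 0.67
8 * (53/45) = 424/45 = 9.42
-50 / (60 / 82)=-205 / 3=-68.33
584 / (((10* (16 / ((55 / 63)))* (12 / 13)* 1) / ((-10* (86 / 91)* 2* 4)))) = -345290 / 1323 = -260.99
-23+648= 625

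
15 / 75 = 1 / 5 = 0.20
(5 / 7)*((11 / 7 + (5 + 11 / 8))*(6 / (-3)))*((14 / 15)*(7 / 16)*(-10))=2225 / 48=46.35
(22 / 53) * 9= 198 / 53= 3.74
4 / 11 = 0.36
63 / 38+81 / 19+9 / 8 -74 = -10177 / 152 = -66.95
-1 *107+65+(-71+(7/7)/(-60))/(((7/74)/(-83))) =62270.05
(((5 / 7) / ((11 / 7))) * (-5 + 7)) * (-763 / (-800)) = 763 / 880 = 0.87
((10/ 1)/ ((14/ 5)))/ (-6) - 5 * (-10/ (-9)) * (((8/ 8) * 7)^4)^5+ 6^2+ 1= -55854586408328396113/ 126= -443290368320066635.82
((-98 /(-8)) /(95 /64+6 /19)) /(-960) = -931 /131340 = -0.01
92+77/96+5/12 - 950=-27417/32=-856.78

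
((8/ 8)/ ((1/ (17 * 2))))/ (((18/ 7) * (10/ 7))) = 833/ 90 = 9.26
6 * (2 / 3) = 4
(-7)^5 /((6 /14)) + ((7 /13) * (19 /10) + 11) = -15289681 /390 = -39204.31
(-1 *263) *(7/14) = -263/2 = -131.50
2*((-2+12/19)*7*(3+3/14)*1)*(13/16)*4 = -7605/38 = -200.13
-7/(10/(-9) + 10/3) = -63/20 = -3.15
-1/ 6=-0.17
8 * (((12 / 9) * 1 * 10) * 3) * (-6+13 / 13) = -1600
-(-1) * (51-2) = 49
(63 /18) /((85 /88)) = 308 /85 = 3.62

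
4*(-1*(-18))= 72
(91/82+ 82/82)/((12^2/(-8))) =-173/1476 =-0.12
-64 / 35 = -1.83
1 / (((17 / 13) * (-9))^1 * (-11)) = 13 / 1683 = 0.01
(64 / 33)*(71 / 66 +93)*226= 44903488 / 1089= 41233.69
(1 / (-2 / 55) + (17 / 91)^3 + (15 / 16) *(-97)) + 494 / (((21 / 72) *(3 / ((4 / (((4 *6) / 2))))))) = 2523299185 / 36171408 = 69.76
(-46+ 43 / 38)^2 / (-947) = -2907025 / 1367468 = -2.13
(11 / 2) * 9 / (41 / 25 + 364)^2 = 625 / 1688038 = 0.00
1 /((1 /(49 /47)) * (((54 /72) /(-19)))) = -3724 /141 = -26.41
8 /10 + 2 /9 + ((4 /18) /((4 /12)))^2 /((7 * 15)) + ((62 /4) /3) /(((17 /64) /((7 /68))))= 165434 /54621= 3.03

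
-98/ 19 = -5.16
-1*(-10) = 10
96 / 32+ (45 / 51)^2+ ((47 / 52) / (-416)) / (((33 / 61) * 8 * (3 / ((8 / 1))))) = 2337763693 / 618913152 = 3.78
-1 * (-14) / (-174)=-7 / 87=-0.08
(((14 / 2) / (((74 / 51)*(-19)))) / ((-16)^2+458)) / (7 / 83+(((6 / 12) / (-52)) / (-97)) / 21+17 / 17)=-4395846 / 13403681309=-0.00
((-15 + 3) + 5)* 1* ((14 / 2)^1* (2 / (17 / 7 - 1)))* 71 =-24353 / 5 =-4870.60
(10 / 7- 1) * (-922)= -2766 / 7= -395.14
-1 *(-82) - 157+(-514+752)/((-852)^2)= -27221281/362952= -75.00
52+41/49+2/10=53.04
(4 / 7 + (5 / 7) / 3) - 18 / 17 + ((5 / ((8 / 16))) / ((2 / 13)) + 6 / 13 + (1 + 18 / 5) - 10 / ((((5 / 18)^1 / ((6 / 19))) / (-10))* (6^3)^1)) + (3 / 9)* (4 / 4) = 10386294 / 146965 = 70.67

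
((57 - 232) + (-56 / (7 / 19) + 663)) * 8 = 2688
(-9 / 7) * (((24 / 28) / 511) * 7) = -54 / 3577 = -0.02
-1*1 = -1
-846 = -846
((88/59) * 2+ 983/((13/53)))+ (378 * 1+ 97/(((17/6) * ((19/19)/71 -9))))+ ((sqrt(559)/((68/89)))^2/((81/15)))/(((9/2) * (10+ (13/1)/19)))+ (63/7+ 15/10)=4398.98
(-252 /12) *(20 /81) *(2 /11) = -280 /297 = -0.94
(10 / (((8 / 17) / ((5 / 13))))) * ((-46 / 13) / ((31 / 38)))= -185725 / 5239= -35.45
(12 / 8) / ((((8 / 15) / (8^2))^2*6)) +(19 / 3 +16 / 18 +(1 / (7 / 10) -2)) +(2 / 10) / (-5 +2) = 1136074 / 315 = 3606.58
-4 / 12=-1 / 3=-0.33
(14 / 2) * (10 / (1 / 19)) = 1330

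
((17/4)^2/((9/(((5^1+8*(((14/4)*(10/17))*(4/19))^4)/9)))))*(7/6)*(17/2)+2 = 471381442963/34454787264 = 13.68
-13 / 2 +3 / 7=-85 / 14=-6.07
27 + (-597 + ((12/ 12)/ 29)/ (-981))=-16215931/ 28449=-570.00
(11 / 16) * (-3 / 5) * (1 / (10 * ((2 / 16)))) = -33 / 100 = -0.33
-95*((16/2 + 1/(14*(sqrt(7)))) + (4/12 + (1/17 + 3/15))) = -41629/51 - 95*sqrt(7)/98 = -818.82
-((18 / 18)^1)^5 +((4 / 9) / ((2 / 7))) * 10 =131 / 9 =14.56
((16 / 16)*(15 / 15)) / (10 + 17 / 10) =10 / 117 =0.09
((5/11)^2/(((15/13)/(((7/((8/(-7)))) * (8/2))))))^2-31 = -6195131/527076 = -11.75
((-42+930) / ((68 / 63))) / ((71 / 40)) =559440 / 1207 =463.50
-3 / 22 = -0.14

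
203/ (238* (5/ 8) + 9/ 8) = 1624/ 1199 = 1.35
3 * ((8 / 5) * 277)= 6648 / 5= 1329.60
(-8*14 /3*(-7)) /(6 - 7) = -784 /3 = -261.33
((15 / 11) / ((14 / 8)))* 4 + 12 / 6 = 394 / 77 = 5.12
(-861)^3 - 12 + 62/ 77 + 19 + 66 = -49147352654/ 77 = -638277307.19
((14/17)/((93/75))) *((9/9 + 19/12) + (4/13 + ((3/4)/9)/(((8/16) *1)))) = 27825/13702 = 2.03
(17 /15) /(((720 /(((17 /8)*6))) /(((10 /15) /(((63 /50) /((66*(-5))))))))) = -15895 /4536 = -3.50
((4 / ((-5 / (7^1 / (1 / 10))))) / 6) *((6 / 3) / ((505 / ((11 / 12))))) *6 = -308 / 1515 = -0.20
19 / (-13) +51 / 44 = -173 / 572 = -0.30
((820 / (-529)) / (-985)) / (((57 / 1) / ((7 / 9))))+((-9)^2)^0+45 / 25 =748463506 / 267306345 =2.80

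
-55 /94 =-0.59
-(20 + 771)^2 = -625681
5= 5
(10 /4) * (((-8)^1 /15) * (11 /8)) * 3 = -11 /2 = -5.50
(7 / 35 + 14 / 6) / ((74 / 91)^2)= 157339 / 41070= 3.83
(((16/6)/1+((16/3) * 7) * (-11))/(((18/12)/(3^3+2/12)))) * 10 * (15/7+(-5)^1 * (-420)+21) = -156886102.86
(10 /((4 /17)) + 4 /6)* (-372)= -16058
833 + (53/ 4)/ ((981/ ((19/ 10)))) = 32687927/ 39240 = 833.03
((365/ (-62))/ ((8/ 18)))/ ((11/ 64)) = -77.07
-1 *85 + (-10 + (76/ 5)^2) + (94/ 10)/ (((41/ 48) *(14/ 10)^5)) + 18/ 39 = 31028216581/ 223953275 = 138.55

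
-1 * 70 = -70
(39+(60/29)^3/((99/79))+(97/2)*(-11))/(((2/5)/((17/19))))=-1170029165/1073116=-1090.31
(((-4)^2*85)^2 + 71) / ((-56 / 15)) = -27745065 / 56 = -495447.59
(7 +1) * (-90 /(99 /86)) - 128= -8288 /11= -753.45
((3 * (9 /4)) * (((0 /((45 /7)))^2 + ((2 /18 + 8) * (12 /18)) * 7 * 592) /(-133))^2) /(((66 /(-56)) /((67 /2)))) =-1751830051328 /321651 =-5446369.05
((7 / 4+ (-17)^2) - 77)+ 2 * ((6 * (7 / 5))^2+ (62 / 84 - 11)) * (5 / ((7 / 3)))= 462727 / 980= 472.17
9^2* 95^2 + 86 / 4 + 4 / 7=10234659 / 14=731047.07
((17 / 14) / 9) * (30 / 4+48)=7.49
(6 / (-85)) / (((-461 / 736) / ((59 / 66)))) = 43424 / 431035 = 0.10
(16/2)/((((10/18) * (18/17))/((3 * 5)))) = 204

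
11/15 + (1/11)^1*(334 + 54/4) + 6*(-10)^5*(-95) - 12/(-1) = 57000044.32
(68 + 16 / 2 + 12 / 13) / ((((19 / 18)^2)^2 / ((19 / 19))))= 104976000 / 1694173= 61.96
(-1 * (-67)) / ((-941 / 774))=-51858 / 941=-55.11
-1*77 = -77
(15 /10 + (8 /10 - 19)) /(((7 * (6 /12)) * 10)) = -167 /350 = -0.48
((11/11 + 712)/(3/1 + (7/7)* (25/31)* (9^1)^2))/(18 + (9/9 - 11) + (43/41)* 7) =906223/1332222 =0.68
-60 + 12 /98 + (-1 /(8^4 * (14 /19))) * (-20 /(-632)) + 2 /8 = -3781726873 /63422464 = -59.63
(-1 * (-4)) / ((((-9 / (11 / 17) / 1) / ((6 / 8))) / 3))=-11 / 17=-0.65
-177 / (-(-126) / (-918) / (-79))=-713133 / 7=-101876.14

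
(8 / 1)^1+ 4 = 12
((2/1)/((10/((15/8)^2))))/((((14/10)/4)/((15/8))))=3375/896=3.77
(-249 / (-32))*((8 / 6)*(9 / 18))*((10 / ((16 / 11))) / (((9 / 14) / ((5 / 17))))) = 159775 / 9792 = 16.32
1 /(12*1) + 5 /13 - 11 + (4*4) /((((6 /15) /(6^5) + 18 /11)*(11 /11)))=-41191993 /54589236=-0.75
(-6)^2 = 36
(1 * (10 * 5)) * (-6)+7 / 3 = -893 / 3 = -297.67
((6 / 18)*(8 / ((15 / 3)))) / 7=8 / 105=0.08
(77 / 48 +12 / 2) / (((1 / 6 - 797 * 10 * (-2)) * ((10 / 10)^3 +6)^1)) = 365 / 5355896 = 0.00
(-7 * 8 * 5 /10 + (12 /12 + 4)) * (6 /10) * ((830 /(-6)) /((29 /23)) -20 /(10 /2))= 227539 /145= 1569.23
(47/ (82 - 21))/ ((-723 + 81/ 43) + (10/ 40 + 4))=-8084/ 7521361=-0.00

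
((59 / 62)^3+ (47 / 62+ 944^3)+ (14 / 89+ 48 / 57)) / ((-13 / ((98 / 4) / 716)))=-16612337294023858821 / 7502483455168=-2214245.11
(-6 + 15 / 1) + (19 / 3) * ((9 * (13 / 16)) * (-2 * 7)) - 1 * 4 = -5147 / 8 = -643.38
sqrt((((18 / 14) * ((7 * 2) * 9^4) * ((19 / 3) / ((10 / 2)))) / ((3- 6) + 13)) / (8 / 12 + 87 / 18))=81 * sqrt(1254) / 55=52.15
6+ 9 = 15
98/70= 7/5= 1.40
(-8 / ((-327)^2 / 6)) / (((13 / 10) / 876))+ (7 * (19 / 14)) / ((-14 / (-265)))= 179.52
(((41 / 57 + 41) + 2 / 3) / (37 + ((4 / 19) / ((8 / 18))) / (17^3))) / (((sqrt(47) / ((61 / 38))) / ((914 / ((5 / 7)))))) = 289532807914 * sqrt(47) / 5783036745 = 343.23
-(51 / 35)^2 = -2601 / 1225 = -2.12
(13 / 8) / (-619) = -13 / 4952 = -0.00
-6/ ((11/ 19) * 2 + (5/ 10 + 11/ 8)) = -912/ 461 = -1.98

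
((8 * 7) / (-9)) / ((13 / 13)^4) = -56 / 9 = -6.22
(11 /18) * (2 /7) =11 /63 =0.17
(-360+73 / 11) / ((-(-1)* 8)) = -3887 / 88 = -44.17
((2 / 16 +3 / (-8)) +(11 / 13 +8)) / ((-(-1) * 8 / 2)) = 447 / 208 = 2.15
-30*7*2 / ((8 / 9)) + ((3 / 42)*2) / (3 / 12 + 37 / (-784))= -150031 / 318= -471.80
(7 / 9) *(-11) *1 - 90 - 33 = -1184 / 9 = -131.56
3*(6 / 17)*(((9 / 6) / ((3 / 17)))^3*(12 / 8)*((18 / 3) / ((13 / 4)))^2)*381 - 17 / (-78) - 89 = 1284221351 / 1014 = 1266490.48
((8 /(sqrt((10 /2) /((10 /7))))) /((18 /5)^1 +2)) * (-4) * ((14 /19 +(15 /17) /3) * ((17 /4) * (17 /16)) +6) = -9255 * sqrt(14) /1064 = -32.55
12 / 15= 4 / 5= 0.80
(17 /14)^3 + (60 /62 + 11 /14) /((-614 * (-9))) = 420887767 /235031832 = 1.79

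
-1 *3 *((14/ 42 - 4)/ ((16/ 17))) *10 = 935/ 8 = 116.88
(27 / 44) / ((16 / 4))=27 / 176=0.15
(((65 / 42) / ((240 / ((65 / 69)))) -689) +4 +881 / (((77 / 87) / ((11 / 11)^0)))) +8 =487230991 / 1530144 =318.42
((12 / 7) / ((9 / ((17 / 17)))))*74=296 / 21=14.10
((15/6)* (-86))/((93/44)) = -9460/93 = -101.72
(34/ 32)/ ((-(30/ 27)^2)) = -1377/ 1600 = -0.86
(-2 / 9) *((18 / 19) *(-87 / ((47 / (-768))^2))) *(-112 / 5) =-22988980224 / 209855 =-109546.97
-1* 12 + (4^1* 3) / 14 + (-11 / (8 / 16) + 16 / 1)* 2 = -162 / 7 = -23.14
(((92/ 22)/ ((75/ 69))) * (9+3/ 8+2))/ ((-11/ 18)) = -71.61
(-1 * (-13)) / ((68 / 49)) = 637 / 68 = 9.37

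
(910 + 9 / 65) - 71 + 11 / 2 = 109803 / 130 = 844.64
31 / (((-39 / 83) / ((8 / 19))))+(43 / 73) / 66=-27.77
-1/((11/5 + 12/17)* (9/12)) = -340/741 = -0.46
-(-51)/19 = 51/19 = 2.68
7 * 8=56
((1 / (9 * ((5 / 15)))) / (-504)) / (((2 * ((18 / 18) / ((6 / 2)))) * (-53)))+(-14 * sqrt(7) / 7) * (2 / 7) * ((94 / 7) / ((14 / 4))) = 1 / 53424 - 752 * sqrt(7) / 343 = -5.80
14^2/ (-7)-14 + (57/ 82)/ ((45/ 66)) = -8401/ 205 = -40.98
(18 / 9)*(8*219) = 3504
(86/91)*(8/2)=344/91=3.78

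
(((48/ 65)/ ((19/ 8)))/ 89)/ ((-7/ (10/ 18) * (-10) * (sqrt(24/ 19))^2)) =8/ 364455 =0.00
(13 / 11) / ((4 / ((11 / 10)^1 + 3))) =533 / 440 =1.21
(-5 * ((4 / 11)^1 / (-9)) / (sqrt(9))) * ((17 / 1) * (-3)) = -340 / 99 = -3.43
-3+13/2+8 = 23/2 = 11.50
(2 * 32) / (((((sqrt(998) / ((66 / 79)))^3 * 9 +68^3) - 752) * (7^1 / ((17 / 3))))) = -14510523380981760 / 123574114735956186253 +712555613830016 * sqrt(998) / 123574114735956186253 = 0.00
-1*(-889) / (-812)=-127 / 116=-1.09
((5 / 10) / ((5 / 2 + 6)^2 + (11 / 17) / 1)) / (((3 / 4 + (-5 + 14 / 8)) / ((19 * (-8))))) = 10336 / 24785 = 0.42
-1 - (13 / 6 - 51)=287 / 6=47.83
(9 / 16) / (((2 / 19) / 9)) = 1539 / 32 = 48.09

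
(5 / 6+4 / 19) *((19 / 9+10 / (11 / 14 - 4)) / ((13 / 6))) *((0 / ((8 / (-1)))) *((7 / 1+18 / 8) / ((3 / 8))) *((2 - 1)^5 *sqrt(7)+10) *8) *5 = 0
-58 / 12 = -29 / 6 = -4.83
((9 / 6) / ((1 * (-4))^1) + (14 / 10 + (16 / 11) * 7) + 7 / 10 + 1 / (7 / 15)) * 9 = 126.45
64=64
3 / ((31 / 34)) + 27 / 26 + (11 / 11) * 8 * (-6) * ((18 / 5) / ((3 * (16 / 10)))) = -25527 / 806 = -31.67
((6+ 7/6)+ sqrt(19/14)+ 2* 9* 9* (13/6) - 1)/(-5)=-2143/30 - sqrt(266)/70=-71.67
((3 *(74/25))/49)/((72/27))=333/4900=0.07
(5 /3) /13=5 /39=0.13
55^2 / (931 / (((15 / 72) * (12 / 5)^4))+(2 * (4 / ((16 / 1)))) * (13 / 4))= 2613600 / 117779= 22.19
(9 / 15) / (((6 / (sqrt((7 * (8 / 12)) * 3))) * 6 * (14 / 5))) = 0.02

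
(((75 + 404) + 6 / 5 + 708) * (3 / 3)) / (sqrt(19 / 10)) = 5941 * sqrt(190) / 95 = 862.01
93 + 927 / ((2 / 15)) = 14091 / 2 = 7045.50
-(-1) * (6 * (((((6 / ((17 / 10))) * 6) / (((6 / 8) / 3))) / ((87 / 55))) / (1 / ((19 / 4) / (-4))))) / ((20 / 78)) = -733590 / 493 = -1488.01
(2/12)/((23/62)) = 31/69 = 0.45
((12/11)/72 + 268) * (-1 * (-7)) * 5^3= 15477875/66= 234513.26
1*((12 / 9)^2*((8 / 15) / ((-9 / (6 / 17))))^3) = -65536 / 4029274125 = -0.00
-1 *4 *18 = -72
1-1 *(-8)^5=32769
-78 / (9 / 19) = -494 / 3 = -164.67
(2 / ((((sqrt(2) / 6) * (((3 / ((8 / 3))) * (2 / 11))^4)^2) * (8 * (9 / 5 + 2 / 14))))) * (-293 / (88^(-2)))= -69727234105869598720 * sqrt(2) / 243931419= -404249688472.01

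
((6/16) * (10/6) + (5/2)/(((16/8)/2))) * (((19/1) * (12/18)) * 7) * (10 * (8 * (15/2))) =166250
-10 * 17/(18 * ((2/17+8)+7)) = -1445/2313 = -0.62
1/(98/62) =31/49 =0.63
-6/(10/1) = -3/5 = -0.60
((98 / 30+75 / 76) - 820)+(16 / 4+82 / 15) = -919159 / 1140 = -806.28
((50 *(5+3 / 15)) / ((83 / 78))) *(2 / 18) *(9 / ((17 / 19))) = 385320 / 1411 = 273.08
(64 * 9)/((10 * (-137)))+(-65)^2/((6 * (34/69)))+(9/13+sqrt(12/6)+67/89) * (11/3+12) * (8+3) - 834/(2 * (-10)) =517 * sqrt(2)/3+277985596787/161679180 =1963.08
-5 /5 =-1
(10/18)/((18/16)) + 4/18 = 58/81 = 0.72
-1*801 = -801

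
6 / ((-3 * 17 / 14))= -28 / 17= -1.65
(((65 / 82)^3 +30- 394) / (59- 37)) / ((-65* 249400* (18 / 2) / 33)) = 15417179 / 4125335376000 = 0.00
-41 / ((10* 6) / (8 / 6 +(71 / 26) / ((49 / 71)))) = -828979 / 229320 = -3.61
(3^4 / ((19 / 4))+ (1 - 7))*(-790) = -165900 / 19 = -8731.58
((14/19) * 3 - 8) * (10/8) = -275/38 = -7.24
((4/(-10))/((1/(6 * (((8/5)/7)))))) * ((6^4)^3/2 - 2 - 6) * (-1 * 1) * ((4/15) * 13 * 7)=362216578048/25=14488663121.92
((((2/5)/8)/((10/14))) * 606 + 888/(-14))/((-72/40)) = 817/70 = 11.67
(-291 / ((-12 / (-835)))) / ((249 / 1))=-80995 / 996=-81.32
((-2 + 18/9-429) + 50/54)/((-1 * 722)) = 5779/9747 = 0.59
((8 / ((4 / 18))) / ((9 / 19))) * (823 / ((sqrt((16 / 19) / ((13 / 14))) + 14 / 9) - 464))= -144675494262 / 1069644031 - 5066388 * sqrt(3458) / 1069644031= -135.53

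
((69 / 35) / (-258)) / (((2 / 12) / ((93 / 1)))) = -6417 / 1505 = -4.26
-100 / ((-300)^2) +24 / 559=21041 / 503100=0.04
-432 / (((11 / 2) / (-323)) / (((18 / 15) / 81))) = 20672 / 55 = 375.85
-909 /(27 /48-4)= 14544 /55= 264.44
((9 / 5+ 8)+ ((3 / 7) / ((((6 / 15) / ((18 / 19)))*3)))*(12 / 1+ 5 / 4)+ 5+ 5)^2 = 4172255649 / 7075600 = 589.67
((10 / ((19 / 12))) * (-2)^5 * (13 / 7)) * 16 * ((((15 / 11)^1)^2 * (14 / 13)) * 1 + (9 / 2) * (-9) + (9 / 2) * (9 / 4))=170388.34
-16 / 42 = -8 / 21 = -0.38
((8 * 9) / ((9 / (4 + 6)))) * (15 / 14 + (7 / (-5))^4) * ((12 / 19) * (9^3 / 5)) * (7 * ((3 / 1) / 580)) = 2256406632 / 1721875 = 1310.44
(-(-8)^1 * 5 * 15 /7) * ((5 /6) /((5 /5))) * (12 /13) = 65.93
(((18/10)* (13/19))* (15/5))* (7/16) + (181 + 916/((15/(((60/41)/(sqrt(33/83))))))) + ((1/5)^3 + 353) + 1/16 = 677.41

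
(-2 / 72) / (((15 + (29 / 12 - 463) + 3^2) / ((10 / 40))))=1 / 62868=0.00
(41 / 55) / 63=41 / 3465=0.01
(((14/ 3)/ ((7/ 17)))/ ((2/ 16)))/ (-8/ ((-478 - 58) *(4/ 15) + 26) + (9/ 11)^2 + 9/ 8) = 230910592/ 4744287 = 48.67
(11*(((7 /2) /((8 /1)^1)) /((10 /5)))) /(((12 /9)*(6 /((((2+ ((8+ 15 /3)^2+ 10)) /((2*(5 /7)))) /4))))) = 97559 /10240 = 9.53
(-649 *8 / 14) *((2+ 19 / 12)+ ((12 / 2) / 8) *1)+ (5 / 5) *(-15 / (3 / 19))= -35743 / 21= -1702.05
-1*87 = -87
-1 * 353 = -353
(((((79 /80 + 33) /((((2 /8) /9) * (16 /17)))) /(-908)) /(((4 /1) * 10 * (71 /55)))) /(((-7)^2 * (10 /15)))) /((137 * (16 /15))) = -41184693 /7090564038656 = -0.00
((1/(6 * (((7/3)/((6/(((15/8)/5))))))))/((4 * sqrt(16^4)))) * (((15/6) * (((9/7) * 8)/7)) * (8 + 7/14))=765/21952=0.03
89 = 89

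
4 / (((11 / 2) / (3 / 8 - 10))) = -7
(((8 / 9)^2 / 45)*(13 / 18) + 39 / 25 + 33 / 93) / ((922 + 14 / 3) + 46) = 4900502 / 2472895575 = 0.00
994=994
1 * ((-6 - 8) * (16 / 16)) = -14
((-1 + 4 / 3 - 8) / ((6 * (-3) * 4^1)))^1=23 / 216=0.11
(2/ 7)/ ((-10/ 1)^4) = 1/ 35000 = 0.00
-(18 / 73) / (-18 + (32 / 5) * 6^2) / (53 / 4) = -20 / 228271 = -0.00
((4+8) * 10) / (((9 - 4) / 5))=120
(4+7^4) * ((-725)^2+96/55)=13905455551/11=1264132322.82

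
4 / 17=0.24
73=73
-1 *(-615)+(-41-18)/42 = 25771/42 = 613.60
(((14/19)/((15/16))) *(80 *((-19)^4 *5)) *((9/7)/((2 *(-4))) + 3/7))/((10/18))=19753920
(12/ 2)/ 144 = 1/ 24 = 0.04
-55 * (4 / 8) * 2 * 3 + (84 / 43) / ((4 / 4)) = -7011 / 43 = -163.05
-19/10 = -1.90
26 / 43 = 0.60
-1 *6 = -6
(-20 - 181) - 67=-268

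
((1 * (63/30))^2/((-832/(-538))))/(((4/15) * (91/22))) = 559251/216320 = 2.59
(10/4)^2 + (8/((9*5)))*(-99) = -227/20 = -11.35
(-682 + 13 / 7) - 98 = -5447 / 7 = -778.14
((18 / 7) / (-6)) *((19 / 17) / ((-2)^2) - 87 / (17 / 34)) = 35439 / 476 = 74.45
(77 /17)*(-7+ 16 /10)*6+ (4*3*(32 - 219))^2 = 428008086 /85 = 5035389.25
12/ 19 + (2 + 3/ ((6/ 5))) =195/ 38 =5.13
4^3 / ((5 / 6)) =384 / 5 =76.80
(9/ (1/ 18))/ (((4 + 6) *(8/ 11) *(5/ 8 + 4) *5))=891/ 925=0.96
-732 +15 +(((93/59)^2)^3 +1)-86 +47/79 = -2619379540852880/3332262157639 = -786.07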